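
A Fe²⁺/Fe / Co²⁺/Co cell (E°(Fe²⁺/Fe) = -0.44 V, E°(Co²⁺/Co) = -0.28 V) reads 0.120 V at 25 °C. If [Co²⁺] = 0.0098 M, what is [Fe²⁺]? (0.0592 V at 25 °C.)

0.22 M

From the Nernst equation, log Q = n(E° − E)/0.0592 = 2(0.16 − 0.120)/0.0592 = 1.351, so Q = 22.5.
With Q = [Fe²⁺]/[Co²⁺] and the known concentrations, [Fe²⁺] in the numerator gives [Fe²⁺] = 0.22 M.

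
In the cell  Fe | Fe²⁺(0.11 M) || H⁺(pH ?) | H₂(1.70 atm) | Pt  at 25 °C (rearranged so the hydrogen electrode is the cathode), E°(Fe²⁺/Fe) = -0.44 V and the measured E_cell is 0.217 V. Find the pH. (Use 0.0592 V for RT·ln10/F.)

E°_cell = 0.44 V and n = 2.
log Q = n(E° − E)/0.0592 = 2×(0.44 − 0.217)/0.0592 = 7.534.
With Q = [Fe²⁺]·P(H₂) / [H⁺]^2, solving for [H⁺] gives log[H⁺] = -4.131, so pH = 4.13.

pH = 4.13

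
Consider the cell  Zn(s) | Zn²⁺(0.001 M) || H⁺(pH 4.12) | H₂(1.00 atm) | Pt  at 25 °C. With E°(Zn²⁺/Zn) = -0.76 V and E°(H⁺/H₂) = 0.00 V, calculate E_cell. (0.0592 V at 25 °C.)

0.60 V

The hydrogen couple is the cathode, so E°_cell = 0.76 V; n = 2.
[H⁺] = 10^(−4.12) = 7.6 × 10^-5 M, and Q = [Zn²⁺]·P(H₂) / [H⁺]^2 = 1.74 × 10^5.
E = E° − (0.0592/2) log Q = 0.76 − (0.0592/2)(5.240) = 0.605 V.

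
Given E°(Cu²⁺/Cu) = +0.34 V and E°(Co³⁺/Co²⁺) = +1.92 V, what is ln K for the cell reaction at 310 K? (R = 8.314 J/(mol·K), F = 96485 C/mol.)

E°_cell = +1.92 − (+0.34) = 1.58 V, with n = 2 electrons transferred.
At equilibrium E = 0, so the Nernst equation gives ln K = nFE°/RT = (2)(96485)(1.58)/((8.314)(310)) = 118.30.

ln K = 118.3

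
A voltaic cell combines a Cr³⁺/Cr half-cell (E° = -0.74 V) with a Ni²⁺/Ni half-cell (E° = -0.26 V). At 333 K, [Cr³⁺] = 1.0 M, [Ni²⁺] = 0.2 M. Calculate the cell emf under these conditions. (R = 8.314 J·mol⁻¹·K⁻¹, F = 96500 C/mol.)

The Ni²⁺/Ni couple has the higher reduction potential and acts as the cathode, so E°_cell = -0.26 − (-0.74) = 0.48 V.
Balancing electrons gives n = 6; the reaction quotient is Q = [Cr³⁺]^2/[Ni²⁺]^3 = 125.
E = E° − (RT/nF) ln Q = 0.48 − (8.314×333)/(6×96500) × (4.828) = 0.480 − 0.023 = 0.457 V.

0.457 V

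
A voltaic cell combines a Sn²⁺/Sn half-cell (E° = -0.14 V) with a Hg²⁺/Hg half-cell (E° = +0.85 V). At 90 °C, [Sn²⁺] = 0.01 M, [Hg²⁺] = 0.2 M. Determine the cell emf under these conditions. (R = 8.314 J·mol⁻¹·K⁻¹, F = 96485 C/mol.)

The Hg²⁺/Hg couple has the higher reduction potential and acts as the cathode, so E°_cell = +0.85 − (-0.14) = 0.99 V.
Balancing electrons gives n = 2; the reaction quotient is Q = [Sn²⁺]/[Hg²⁺] = 0.0500.
E = E° − (RT/nF) ln Q = 0.99 − (8.314×363)/(2×96485) × (-2.996) = 0.990 + 0.047 = 1.037 V.

1.04 V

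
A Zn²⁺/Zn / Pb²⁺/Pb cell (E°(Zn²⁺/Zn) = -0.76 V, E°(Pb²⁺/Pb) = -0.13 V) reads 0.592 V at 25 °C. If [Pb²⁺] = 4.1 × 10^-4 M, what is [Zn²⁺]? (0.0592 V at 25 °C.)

From the Nernst equation, log Q = n(E° − E)/0.0592 = 2(0.63 − 0.592)/0.0592 = 1.284, so Q = 19.2.
With Q = [Zn²⁺]/[Pb²⁺] and the known concentrations, [Zn²⁺] in the numerator gives [Zn²⁺] = 0.0079 M.

0.0079 M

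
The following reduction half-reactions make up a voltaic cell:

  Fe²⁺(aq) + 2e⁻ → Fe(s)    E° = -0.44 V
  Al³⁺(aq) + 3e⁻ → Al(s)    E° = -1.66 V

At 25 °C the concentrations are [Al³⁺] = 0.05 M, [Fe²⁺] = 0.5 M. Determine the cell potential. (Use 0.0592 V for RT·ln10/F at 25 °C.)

1.24 V

The Fe²⁺/Fe couple has the higher reduction potential and acts as the cathode, so E°_cell = -0.44 − (-1.66) = 1.22 V.
Balancing electrons gives n = 6; the reaction quotient is Q = [Al³⁺]^2/[Fe²⁺]^3 = 0.0200.
At 25 °C, E = E° − (0.0592/n) log Q = 1.22 − (0.0592/6)(-1.699) = 1.220 + 0.017 = 1.237 V.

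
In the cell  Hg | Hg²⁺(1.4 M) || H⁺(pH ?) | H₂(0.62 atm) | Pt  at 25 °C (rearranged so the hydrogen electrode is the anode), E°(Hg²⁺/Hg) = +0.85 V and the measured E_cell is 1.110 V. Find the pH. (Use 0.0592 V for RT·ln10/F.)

E°_cell = 0.85 V and n = 2.
log Q = n(E° − E)/0.0592 = 2×(0.85 − 1.110)/0.0592 = -8.784.
With Q = [H⁺]^2 / ([Hg²⁺]·P(H₂)), solving for [H⁺] gives log[H⁺] = -4.423, so pH = 4.42.

pH = 4.42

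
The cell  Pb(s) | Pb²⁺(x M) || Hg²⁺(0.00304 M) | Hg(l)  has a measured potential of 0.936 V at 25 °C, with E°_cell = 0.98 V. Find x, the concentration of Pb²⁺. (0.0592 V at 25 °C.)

0.093 M

From the Nernst equation, log Q = n(E° − E)/0.0592 = 2(0.98 − 0.936)/0.0592 = 1.486, so Q = 30.7.
With Q = [Pb²⁺]/[Hg²⁺] and the known concentrations, [Pb²⁺] in the numerator gives [Pb²⁺] = 0.093 M.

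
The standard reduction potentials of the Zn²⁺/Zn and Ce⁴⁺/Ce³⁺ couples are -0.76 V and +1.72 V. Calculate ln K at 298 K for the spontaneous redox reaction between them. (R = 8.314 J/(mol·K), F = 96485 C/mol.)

E°_cell = +1.72 − (-0.76) = 2.48 V, with n = 2 electrons transferred.
At equilibrium E = 0, so the Nernst equation gives ln K = nFE°/RT = (2)(96485)(2.48)/((8.314)(298)) = 193.16.

ln K = 193.2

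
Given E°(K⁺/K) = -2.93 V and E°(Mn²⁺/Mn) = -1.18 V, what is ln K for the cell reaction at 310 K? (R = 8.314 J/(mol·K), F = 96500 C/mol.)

ln K = 131.0

E°_cell = -1.18 − (-2.93) = 1.75 V, with n = 2 electrons transferred.
At equilibrium E = 0, so the Nernst equation gives ln K = nFE°/RT = (2)(96500)(1.75)/((8.314)(310)) = 131.05.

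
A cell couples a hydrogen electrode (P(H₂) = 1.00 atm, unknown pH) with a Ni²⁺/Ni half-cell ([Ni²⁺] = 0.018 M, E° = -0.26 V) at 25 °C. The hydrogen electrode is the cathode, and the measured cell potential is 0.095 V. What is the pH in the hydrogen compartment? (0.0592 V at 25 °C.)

pH = 3.66

E°_cell = 0.26 V and n = 2.
log Q = n(E° − E)/0.0592 = 2×(0.26 − 0.095)/0.0592 = 5.574.
With Q = [Ni²⁺]·P(H₂) / [H⁺]^2, solving for [H⁺] gives log[H⁺] = -3.660, so pH = 3.66.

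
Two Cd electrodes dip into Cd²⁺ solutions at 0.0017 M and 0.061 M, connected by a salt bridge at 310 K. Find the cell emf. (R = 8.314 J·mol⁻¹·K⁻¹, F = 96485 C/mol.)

0.048 V

Both half-cells are Cd²⁺/Cd, so E°_cell = 0. The concentrated side is the cathode; the cell reaction moves Cd²⁺ from high to low concentration with n = 2.
Q = [Cd²⁺]_dilute/[Cd²⁺]_conc = 0.0017/0.061 = 0.0279.
E = 0 − (RT/nF) ln Q = −((8.314×310)/(2×96485))(-3.580) = 0.0478 V.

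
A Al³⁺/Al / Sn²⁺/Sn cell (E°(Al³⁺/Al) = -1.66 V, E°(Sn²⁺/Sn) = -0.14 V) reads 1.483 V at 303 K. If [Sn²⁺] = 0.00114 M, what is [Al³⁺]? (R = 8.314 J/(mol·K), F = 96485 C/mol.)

0.0027 M

From the Nernst equation, ln Q = nF(E° − E)/RT = 6×96485×(1.52 − 1.483)/(8.314×303) = 8.503, so Q = 4930.
With Q = [Al³⁺]^2/[Sn²⁺]^3 and the known concentrations, [Al³⁺]^2 in the numerator gives [Al³⁺] = 0.0027 M.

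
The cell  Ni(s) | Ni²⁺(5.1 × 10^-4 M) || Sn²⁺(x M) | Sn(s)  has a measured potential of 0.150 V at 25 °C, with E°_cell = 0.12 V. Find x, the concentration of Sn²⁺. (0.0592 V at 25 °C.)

From the Nernst equation, log Q = n(E° − E)/0.0592 = 2(0.12 − 0.150)/0.0592 = -1.014, so Q = 0.0969.
With Q = [Ni²⁺]/[Sn²⁺] and the known concentrations, [Sn²⁺] in the denominator gives [Sn²⁺] = 0.0053 M.

0.0053 M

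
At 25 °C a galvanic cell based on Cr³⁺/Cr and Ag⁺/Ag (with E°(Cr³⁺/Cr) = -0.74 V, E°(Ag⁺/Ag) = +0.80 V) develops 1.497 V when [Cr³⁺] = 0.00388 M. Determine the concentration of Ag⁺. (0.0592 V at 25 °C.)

From the Nernst equation, log Q = n(E° − E)/0.0592 = 3(1.54 − 1.497)/0.0592 = 2.179, so Q = 151.
With Q = [Cr³⁺]/[Ag⁺]^3 and the known concentrations, [Ag⁺]^3 in the denominator gives [Ag⁺] = 0.03 M.

0.03 M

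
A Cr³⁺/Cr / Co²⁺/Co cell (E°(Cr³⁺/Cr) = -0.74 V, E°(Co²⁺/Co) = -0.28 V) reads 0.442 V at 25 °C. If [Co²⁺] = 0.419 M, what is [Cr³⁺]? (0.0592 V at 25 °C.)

From the Nernst equation, log Q = n(E° − E)/0.0592 = 6(0.46 − 0.442)/0.0592 = 1.824, so Q = 66.7.
With Q = [Cr³⁺]^2/[Co²⁺]^3 and the known concentrations, [Cr³⁺]^2 in the numerator gives [Cr³⁺] = 2.2 M.

2.2 M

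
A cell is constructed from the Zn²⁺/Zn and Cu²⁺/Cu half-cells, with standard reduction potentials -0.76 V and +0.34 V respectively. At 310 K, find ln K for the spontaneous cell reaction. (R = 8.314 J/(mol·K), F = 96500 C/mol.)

ln K = 82.4

E°_cell = +0.34 − (-0.76) = 1.10 V, with n = 2 electrons transferred.
At equilibrium E = 0, so the Nernst equation gives ln K = nFE°/RT = (2)(96500)(1.10)/((8.314)(310)) = 82.37.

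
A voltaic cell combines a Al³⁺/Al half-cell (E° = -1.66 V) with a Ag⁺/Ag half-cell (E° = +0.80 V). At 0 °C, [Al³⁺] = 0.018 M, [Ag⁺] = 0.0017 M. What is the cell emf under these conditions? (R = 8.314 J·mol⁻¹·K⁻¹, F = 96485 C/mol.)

The Ag⁺/Ag couple has the higher reduction potential and acts as the cathode, so E°_cell = +0.80 − (-1.66) = 2.46 V.
Balancing electrons gives n = 3; the reaction quotient is Q = [Al³⁺]/[Ag⁺]^3 = 3.66 × 10^6.
E = E° − (RT/nF) ln Q = 2.46 − (8.314×273)/(3×96485) × (15.114) = 2.460 − 0.119 = 2.341 V.

2.34 V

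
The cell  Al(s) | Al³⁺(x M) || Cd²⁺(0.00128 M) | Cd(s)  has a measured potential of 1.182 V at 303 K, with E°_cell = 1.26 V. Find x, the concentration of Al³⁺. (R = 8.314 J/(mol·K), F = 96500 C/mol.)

From the Nernst equation, ln Q = nF(E° − E)/RT = 6×96500×(1.26 − 1.182)/(8.314×303) = 17.928, so Q = 6.11 × 10^7.
With Q = [Al³⁺]^2/[Cd²⁺]^3 and the known concentrations, [Al³⁺]^2 in the numerator gives [Al³⁺] = 0.36 M.

0.36 M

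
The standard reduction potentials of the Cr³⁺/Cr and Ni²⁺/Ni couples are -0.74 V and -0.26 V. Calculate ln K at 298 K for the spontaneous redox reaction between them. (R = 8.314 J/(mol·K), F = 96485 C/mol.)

E°_cell = -0.26 − (-0.74) = 0.48 V, with n = 6 electrons transferred.
At equilibrium E = 0, so the Nernst equation gives ln K = nFE°/RT = (6)(96485)(0.48)/((8.314)(298)) = 112.16.

ln K = 112.2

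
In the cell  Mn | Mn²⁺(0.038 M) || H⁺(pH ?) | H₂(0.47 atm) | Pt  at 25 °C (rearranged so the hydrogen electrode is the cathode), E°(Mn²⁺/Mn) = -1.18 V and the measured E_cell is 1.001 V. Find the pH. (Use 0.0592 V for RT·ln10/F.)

E°_cell = 1.18 V and n = 2.
log Q = n(E° − E)/0.0592 = 2×(1.18 − 1.001)/0.0592 = 6.047.
With Q = [Mn²⁺]·P(H₂) / [H⁺]^2, solving for [H⁺] gives log[H⁺] = -3.898, so pH = 3.90.

pH = 3.90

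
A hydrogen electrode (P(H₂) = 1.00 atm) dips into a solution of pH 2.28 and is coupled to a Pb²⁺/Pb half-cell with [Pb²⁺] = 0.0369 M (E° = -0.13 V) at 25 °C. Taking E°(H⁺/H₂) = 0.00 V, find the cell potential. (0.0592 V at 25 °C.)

0.037 V

The hydrogen couple is the cathode, so E°_cell = 0.13 V; n = 2.
[H⁺] = 10^(−2.28) = 0.0052 M, and Q = [Pb²⁺]·P(H₂) / [H⁺]^2 = 1340.
E = E° − (0.0592/2) log Q = 0.13 − (0.0592/2)(3.127) = 0.037 V.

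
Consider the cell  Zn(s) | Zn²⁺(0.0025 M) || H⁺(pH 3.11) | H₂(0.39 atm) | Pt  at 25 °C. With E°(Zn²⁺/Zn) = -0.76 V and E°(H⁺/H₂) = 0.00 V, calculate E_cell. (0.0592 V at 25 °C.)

0.67 V

The hydrogen couple is the cathode, so E°_cell = 0.76 V; n = 2.
[H⁺] = 10^(−3.11) = 7.8 × 10^-4 M, and Q = [Zn²⁺]·P(H₂) / [H⁺]^2 = 1620.
E = E° − (0.0592/2) log Q = 0.76 − (0.0592/2)(3.209) = 0.665 V.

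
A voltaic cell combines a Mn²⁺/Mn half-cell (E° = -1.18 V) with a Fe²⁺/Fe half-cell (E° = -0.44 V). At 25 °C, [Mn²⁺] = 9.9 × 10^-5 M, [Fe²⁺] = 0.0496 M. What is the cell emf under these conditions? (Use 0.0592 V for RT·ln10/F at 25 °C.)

0.820 V

The Fe²⁺/Fe couple has the higher reduction potential and acts as the cathode, so E°_cell = -0.44 − (-1.18) = 0.74 V.
Balancing electrons gives n = 2; the reaction quotient is Q = [Mn²⁺]/[Fe²⁺] = 0.00200.
At 25 °C, E = E° − (0.0592/n) log Q = 0.74 − (0.0592/2)(-2.700) = 0.740 + 0.080 = 0.820 V.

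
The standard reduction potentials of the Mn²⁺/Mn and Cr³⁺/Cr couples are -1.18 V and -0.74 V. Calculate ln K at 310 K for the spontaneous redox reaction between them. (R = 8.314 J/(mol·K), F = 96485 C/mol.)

E°_cell = -0.74 − (-1.18) = 0.44 V, with n = 6 electrons transferred.
At equilibrium E = 0, so the Nernst equation gives ln K = nFE°/RT = (6)(96485)(0.44)/((8.314)(310)) = 98.83.

ln K = 98.8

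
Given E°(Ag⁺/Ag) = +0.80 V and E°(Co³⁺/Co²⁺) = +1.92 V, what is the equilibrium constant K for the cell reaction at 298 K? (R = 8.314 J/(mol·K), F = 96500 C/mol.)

8.8 × 10^18

E°_cell = +1.92 − (+0.80) = 1.12 V, with n = 1 electron transferred.
At equilibrium E = 0, so the Nernst equation gives ln K = nFE°/RT = (1)(96500)(1.12)/((8.314)(298)) = 43.62.
K = e^43.62 = 8.8 × 10^18.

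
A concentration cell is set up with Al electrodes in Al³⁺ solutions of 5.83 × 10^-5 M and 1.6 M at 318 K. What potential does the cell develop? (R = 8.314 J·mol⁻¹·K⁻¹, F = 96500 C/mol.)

Both half-cells are Al³⁺/Al, so E°_cell = 0. The concentrated side is the cathode; the cell reaction moves Al³⁺ from high to low concentration with n = 3.
Q = [Al³⁺]_dilute/[Al³⁺]_conc = 5.83 × 10^-5/1.6 = 3.64 × 10^-5.
E = 0 − (RT/nF) ln Q = −((8.314×318)/(3×96500))(-10.220) = 0.0933 V.

0.093 V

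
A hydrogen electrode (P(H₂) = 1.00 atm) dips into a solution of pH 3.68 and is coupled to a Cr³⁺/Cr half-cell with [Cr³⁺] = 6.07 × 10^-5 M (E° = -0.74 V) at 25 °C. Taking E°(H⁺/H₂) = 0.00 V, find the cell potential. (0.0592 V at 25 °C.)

The hydrogen couple is the cathode, so E°_cell = 0.74 V; n = 6.
[H⁺] = 10^(−3.68) = 2.1 × 10^-4 M, and Q = [Cr³⁺]^2·P(H₂)^3 / [H⁺]^6 = 4.43 × 10^13.
E = E° − (0.0592/6) log Q = 0.74 − (0.0592/6)(13.646) = 0.605 V.

0.61 V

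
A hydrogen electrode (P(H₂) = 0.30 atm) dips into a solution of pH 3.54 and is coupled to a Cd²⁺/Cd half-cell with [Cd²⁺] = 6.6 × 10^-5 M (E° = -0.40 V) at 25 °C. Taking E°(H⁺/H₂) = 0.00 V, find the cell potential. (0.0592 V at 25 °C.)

The hydrogen couple is the cathode, so E°_cell = 0.40 V; n = 2.
[H⁺] = 10^(−3.54) = 2.9 × 10^-4 M, and Q = [Cd²⁺]·P(H₂) / [H⁺]^2 = 238.
E = E° − (0.0592/2) log Q = 0.40 − (0.0592/2)(2.377) = 0.330 V.

0.33 V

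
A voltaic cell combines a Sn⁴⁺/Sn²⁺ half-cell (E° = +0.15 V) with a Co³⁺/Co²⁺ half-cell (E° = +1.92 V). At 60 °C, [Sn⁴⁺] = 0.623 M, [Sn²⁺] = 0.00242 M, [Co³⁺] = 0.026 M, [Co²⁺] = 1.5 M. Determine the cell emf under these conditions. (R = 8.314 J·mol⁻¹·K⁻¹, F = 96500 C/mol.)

1.57 V

The Co³⁺/Co²⁺ couple has the higher reduction potential and acts as the cathode, so E°_cell = +1.92 − (+0.15) = 1.77 V.
Balancing electrons gives n = 2; the reaction quotient is Q = [Sn⁴⁺]·[Co²⁺]^2/([Sn²⁺]·[Co³⁺]^2) = 8.57 × 10^5.
E = E° − (RT/nF) ln Q = 1.77 − (8.314×333)/(2×96500) × (13.661) = 1.770 − 0.196 = 1.574 V.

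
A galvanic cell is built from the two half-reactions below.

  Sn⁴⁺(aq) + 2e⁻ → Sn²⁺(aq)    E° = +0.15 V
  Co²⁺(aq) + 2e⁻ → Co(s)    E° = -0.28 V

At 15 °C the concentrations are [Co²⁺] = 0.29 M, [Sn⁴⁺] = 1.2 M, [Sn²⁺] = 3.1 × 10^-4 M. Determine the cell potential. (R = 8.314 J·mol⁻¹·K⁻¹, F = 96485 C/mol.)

0.548 V

The Sn⁴⁺/Sn²⁺ couple has the higher reduction potential and acts as the cathode, so E°_cell = +0.15 − (-0.28) = 0.43 V.
Balancing electrons gives n = 2; the reaction quotient is Q = [Co²⁺]·[Sn²⁺]/[Sn⁴⁺] = 7.49 × 10^-5.
E = E° − (RT/nF) ln Q = 0.43 − (8.314×288)/(2×96485) × (-9.499) = 0.430 + 0.118 = 0.548 V.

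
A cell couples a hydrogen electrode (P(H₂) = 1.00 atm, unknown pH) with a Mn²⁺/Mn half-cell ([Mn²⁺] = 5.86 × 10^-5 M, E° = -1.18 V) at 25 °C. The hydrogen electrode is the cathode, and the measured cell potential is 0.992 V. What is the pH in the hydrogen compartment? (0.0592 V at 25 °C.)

pH = 5.29

E°_cell = 1.18 V and n = 2.
log Q = n(E° − E)/0.0592 = 2×(1.18 − 0.992)/0.0592 = 6.351.
With Q = [Mn²⁺]·P(H₂) / [H⁺]^2, solving for [H⁺] gives log[H⁺] = -5.292, so pH = 5.29.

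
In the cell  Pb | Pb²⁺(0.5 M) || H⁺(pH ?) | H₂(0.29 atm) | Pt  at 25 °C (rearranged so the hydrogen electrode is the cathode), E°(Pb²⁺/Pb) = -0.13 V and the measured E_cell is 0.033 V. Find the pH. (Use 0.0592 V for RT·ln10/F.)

pH = 2.06

E°_cell = 0.13 V and n = 2.
log Q = n(E° − E)/0.0592 = 2×(0.13 − 0.033)/0.0592 = 3.277.
With Q = [Pb²⁺]·P(H₂) / [H⁺]^2, solving for [H⁺] gives log[H⁺] = -2.058, so pH = 2.06.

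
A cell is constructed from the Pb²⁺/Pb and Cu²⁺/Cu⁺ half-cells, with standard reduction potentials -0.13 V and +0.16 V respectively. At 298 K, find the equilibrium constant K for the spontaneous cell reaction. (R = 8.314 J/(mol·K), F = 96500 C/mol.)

E°_cell = +0.16 − (-0.13) = 0.29 V, with n = 2 electrons transferred.
At equilibrium E = 0, so the Nernst equation gives ln K = nFE°/RT = (2)(96500)(0.29)/((8.314)(298)) = 22.59.
K = e^22.59 = 6.5 × 10^9.

6.5 × 10^9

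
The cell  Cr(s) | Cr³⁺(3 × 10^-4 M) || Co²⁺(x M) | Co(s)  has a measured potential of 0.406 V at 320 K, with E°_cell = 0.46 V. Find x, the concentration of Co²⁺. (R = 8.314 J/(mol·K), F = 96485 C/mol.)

From the Nernst equation, ln Q = nF(E° − E)/RT = 6×96485×(0.46 − 0.406)/(8.314×320) = 11.750, so Q = 1.27 × 10^5.
With Q = [Cr³⁺]^2/[Co²⁺]^3 and the known concentrations, [Co²⁺]^3 in the denominator gives [Co²⁺] = 8.9 × 10^-5 M.

8.9 × 10^-5 M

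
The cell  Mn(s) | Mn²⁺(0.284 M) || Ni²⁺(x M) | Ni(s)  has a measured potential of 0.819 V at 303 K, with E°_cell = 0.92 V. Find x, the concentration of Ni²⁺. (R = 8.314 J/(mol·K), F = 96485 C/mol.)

1.2 × 10^-4 M

From the Nernst equation, ln Q = nF(E° − E)/RT = 2×96485×(0.92 − 0.819)/(8.314×303) = 7.737, so Q = 2290.
With Q = [Mn²⁺]/[Ni²⁺] and the known concentrations, [Ni²⁺] in the denominator gives [Ni²⁺] = 1.2 × 10^-4 M.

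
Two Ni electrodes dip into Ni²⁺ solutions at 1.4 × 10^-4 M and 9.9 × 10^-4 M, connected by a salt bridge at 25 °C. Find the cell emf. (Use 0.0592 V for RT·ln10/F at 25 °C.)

0.025 V

Both half-cells are Ni²⁺/Ni, so E°_cell = 0. The concentrated side is the cathode; the cell reaction moves Ni²⁺ from high to low concentration with n = 2.
Q = [Ni²⁺]_dilute/[Ni²⁺]_conc = 1.4 × 10^-4/9.9 × 10^-4 = 0.141.
E = 0 − (0.0592/2) log Q = −(0.0592/2)(-0.850) = 0.0252 V.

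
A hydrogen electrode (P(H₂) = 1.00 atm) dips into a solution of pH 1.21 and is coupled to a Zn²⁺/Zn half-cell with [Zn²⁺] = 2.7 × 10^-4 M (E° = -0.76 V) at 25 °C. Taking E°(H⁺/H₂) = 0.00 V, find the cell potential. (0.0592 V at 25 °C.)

The hydrogen couple is the cathode, so E°_cell = 0.76 V; n = 2.
[H⁺] = 10^(−1.21) = 0.062 M, and Q = [Zn²⁺]·P(H₂) / [H⁺]^2 = 0.0710.
E = E° − (0.0592/2) log Q = 0.76 − (0.0592/2)(-1.149) = 0.794 V.

0.79 V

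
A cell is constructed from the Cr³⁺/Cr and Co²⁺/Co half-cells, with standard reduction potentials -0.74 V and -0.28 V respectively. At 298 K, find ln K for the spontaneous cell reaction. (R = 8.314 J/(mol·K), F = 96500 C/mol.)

ln K = 107.5

E°_cell = -0.28 − (-0.74) = 0.46 V, with n = 6 electrons transferred.
At equilibrium E = 0, so the Nernst equation gives ln K = nFE°/RT = (6)(96500)(0.46)/((8.314)(298)) = 107.50.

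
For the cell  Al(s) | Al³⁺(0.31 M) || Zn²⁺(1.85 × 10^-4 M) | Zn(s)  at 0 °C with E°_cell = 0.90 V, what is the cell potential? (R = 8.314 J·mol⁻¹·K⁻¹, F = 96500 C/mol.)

Balancing electrons gives n = 6; the reaction quotient is Q = [Al³⁺]^2/[Zn²⁺]^3 = 1.52 × 10^10.
E = E° − (RT/nF) ln Q = 0.90 − (8.314×273)/(6×96500) × (23.443) = 0.900 − 0.092 = 0.808 V.

0.808 V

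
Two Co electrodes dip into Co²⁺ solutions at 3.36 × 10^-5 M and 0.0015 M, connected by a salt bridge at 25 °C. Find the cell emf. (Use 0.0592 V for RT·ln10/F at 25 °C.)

Both half-cells are Co²⁺/Co, so E°_cell = 0. The concentrated side is the cathode; the cell reaction moves Co²⁺ from high to low concentration with n = 2.
Q = [Co²⁺]_dilute/[Co²⁺]_conc = 3.36 × 10^-5/0.0015 = 0.0224.
E = 0 − (0.0592/2) log Q = −(0.0592/2)(-1.650) = 0.0488 V.

0.049 V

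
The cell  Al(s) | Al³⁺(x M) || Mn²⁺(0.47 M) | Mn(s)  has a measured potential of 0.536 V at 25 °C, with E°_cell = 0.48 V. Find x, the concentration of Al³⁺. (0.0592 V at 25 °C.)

4.7 × 10^-4 M

From the Nernst equation, log Q = n(E° − E)/0.0592 = 6(0.48 − 0.536)/0.0592 = -5.676, so Q = 2.11 × 10^-6.
With Q = [Al³⁺]^2/[Mn²⁺]^3 and the known concentrations, [Al³⁺]^2 in the numerator gives [Al³⁺] = 4.7 × 10^-4 M.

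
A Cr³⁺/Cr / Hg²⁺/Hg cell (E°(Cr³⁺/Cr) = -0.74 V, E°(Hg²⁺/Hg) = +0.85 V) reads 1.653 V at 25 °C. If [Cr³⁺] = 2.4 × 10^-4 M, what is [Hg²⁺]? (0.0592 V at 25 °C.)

0.52 M

From the Nernst equation, log Q = n(E° − E)/0.0592 = 6(1.59 − 1.653)/0.0592 = -6.385, so Q = 4.12 × 10^-7.
With Q = [Cr³⁺]^2/[Hg²⁺]^3 and the known concentrations, [Hg²⁺]^3 in the denominator gives [Hg²⁺] = 0.52 M.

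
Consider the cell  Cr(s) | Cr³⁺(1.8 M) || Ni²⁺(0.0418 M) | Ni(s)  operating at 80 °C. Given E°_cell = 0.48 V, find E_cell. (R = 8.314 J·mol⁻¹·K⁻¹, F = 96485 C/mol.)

0.426 V

Balancing electrons gives n = 6; the reaction quotient is Q = [Cr³⁺]^2/[Ni²⁺]^3 = 4.44 × 10^4.
E = E° − (RT/nF) ln Q = 0.48 − (8.314×353)/(6×96485) × (10.700) = 0.480 − 0.054 = 0.426 V.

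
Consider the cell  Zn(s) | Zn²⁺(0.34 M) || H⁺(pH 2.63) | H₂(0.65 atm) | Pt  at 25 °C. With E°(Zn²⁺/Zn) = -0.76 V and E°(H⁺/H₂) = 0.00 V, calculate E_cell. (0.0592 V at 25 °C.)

0.62 V

The hydrogen couple is the cathode, so E°_cell = 0.76 V; n = 2.
[H⁺] = 10^(−2.63) = 0.0023 M, and Q = [Zn²⁺]·P(H₂) / [H⁺]^2 = 4.02 × 10^4.
E = E° − (0.0592/2) log Q = 0.76 − (0.0592/2)(4.604) = 0.624 V.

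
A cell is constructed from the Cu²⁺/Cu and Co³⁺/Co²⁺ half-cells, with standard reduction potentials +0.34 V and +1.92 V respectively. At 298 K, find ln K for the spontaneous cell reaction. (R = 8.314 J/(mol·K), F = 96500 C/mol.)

ln K = 123.1

E°_cell = +1.92 − (+0.34) = 1.58 V, with n = 2 electrons transferred.
At equilibrium E = 0, so the Nernst equation gives ln K = nFE°/RT = (2)(96500)(1.58)/((8.314)(298)) = 123.08.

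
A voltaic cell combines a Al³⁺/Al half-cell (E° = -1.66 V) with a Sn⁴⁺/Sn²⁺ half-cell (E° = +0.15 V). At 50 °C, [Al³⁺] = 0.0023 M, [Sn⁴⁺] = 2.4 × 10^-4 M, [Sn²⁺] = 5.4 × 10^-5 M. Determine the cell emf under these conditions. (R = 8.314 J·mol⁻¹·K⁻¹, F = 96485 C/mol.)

1.89 V

The Sn⁴⁺/Sn²⁺ couple has the higher reduction potential and acts as the cathode, so E°_cell = +0.15 − (-1.66) = 1.81 V.
Balancing electrons gives n = 6; the reaction quotient is Q = [Al³⁺]^2·[Sn²⁺]^3/[Sn⁴⁺]^3 = 6.03 × 10^-8.
E = E° − (RT/nF) ln Q = 1.81 − (8.314×323)/(6×96485) × (-16.625) = 1.810 + 0.077 = 1.887 V.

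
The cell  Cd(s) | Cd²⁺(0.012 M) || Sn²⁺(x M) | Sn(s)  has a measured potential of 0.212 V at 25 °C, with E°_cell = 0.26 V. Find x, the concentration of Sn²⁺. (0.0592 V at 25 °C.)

2.9 × 10^-4 M

From the Nernst equation, log Q = n(E° − E)/0.0592 = 2(0.26 − 0.212)/0.0592 = 1.622, so Q = 41.8.
With Q = [Cd²⁺]/[Sn²⁺] and the known concentrations, [Sn²⁺] in the denominator gives [Sn²⁺] = 2.9 × 10^-4 M.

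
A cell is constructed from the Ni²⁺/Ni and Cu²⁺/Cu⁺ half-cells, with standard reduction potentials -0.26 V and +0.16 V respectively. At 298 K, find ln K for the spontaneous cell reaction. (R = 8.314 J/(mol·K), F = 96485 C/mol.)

E°_cell = +0.16 − (-0.26) = 0.42 V, with n = 2 electrons transferred.
At equilibrium E = 0, so the Nernst equation gives ln K = nFE°/RT = (2)(96485)(0.42)/((8.314)(298)) = 32.71.

ln K = 32.7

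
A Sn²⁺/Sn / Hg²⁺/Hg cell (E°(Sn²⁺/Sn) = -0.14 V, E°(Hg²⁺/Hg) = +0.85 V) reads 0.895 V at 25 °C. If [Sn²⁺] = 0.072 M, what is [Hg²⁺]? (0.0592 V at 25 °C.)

From the Nernst equation, log Q = n(E° − E)/0.0592 = 2(0.99 − 0.895)/0.0592 = 3.209, so Q = 1620.
With Q = [Sn²⁺]/[Hg²⁺] and the known concentrations, [Hg²⁺] in the denominator gives [Hg²⁺] = 4.4 × 10^-5 M.

4.4 × 10^-5 M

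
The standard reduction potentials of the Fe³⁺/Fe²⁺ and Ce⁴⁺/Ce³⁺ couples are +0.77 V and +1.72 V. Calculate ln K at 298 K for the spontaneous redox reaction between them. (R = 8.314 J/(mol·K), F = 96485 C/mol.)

ln K = 37.0

E°_cell = +1.72 − (+0.77) = 0.95 V, with n = 1 electron transferred.
At equilibrium E = 0, so the Nernst equation gives ln K = nFE°/RT = (1)(96485)(0.95)/((8.314)(298)) = 37.00.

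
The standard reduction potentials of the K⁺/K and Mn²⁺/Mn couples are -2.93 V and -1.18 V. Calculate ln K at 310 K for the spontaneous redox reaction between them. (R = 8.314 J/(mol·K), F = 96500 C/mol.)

E°_cell = -1.18 − (-2.93) = 1.75 V, with n = 2 electrons transferred.
At equilibrium E = 0, so the Nernst equation gives ln K = nFE°/RT = (2)(96500)(1.75)/((8.314)(310)) = 131.05.

ln K = 131.0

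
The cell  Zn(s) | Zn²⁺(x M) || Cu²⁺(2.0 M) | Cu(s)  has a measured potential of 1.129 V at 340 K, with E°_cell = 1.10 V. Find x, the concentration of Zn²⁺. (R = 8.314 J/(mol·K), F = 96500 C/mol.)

From the Nernst equation, ln Q = nF(E° − E)/RT = 2×96500×(1.10 − 1.129)/(8.314×340) = -1.980, so Q = 0.138.
With Q = [Zn²⁺]/[Cu²⁺] and the known concentrations, [Zn²⁺] in the numerator gives [Zn²⁺] = 0.28 M.

0.28 M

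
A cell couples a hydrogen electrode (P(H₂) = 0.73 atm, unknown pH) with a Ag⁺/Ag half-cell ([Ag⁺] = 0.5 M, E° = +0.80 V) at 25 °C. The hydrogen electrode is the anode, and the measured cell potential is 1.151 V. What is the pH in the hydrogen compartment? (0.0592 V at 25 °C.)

pH = 6.30

E°_cell = 0.80 V and n = 2.
log Q = n(E° − E)/0.0592 = 2×(0.80 − 1.151)/0.0592 = -11.858.
With Q = [H⁺]^2 / ([Ag⁺]^2·P(H₂)), solving for [H⁺] gives log[H⁺] = -6.298, so pH = 6.30.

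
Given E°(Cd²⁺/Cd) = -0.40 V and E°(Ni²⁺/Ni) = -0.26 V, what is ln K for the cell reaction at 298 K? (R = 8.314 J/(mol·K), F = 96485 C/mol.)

E°_cell = -0.26 − (-0.40) = 0.14 V, with n = 2 electrons transferred.
At equilibrium E = 0, so the Nernst equation gives ln K = nFE°/RT = (2)(96485)(0.14)/((8.314)(298)) = 10.90.

ln K = 10.9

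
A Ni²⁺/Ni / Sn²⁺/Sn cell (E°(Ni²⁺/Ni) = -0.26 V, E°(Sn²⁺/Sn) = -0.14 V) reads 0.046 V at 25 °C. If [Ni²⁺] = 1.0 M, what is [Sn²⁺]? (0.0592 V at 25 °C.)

From the Nernst equation, log Q = n(E° − E)/0.0592 = 2(0.12 − 0.046)/0.0592 = 2.500, so Q = 316.
With Q = [Ni²⁺]/[Sn²⁺] and the known concentrations, [Sn²⁺] in the denominator gives [Sn²⁺] = 0.0032 M.

0.0032 M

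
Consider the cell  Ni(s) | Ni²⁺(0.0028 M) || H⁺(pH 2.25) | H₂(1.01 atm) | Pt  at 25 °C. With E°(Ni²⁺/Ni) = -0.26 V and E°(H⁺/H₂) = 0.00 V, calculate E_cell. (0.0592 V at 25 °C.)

The hydrogen couple is the cathode, so E°_cell = 0.26 V; n = 2.
[H⁺] = 10^(−2.25) = 0.0056 M, and Q = [Ni²⁺]·P(H₂) / [H⁺]^2 = 89.4.
E = E° − (0.0592/2) log Q = 0.26 − (0.0592/2)(1.951) = 0.202 V.

0.20 V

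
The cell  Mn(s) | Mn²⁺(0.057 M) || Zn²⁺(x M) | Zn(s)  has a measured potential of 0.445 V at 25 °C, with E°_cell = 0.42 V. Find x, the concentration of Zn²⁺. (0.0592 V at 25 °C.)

From the Nernst equation, log Q = n(E° − E)/0.0592 = 2(0.42 − 0.445)/0.0592 = -0.845, so Q = 0.143.
With Q = [Mn²⁺]/[Zn²⁺] and the known concentrations, [Zn²⁺] in the denominator gives [Zn²⁺] = 0.4 M.

0.4 M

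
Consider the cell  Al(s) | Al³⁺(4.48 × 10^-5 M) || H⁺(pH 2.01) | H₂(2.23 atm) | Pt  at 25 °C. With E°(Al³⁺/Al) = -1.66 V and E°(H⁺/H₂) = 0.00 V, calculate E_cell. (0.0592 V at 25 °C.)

1.62 V

The hydrogen couple is the cathode, so E°_cell = 1.66 V; n = 6.
[H⁺] = 10^(−2.01) = 0.0098 M, and Q = [Al³⁺]^2·P(H₂)^3 / [H⁺]^6 = 2.56 × 10^4.
E = E° − (0.0592/6) log Q = 1.66 − (0.0592/6)(4.407) = 1.617 V.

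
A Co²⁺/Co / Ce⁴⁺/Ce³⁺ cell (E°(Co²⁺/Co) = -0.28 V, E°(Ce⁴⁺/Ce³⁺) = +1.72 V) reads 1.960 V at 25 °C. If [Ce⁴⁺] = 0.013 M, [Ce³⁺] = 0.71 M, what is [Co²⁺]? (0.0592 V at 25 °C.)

0.0075 M

From the Nernst equation, log Q = n(E° − E)/0.0592 = 2(2.00 − 1.960)/0.0592 = 1.351, so Q = 22.5.
With Q = [Co²⁺]·[Ce³⁺]^2/[Ce⁴⁺]^2 and the known concentrations, [Co²⁺] in the numerator gives [Co²⁺] = 0.0075 M.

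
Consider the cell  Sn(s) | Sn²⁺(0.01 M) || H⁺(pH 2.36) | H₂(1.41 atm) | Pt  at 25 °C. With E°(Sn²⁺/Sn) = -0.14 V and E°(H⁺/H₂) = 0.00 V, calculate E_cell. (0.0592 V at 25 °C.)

The hydrogen couple is the cathode, so E°_cell = 0.14 V; n = 2.
[H⁺] = 10^(−2.36) = 0.0044 M, and Q = [Sn²⁺]·P(H₂) / [H⁺]^2 = 740.
E = E° − (0.0592/2) log Q = 0.14 − (0.0592/2)(2.869) = 0.055 V.

0.055 V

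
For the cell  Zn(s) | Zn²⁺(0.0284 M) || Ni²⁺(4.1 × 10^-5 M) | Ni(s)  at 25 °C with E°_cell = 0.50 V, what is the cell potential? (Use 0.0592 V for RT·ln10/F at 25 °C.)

Balancing electrons gives n = 2; the reaction quotient is Q = [Zn²⁺]/[Ni²⁺] = 693.
At 25 °C, E = E° − (0.0592/n) log Q = 0.50 − (0.0592/2)(2.841) = 0.500 − 0.084 = 0.416 V.

0.416 V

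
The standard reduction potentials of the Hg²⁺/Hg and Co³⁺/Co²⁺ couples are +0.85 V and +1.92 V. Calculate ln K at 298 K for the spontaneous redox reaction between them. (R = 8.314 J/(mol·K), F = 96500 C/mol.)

E°_cell = +1.92 − (+0.85) = 1.07 V, with n = 2 electrons transferred.
At equilibrium E = 0, so the Nernst equation gives ln K = nFE°/RT = (2)(96500)(1.07)/((8.314)(298)) = 83.35.

ln K = 83.4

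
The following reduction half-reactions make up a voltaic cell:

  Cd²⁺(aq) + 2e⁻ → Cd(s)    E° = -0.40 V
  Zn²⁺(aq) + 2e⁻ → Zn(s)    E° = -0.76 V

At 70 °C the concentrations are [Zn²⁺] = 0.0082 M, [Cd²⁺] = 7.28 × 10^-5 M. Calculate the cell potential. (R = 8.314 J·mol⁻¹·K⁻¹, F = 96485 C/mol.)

0.290 V

The Cd²⁺/Cd couple has the higher reduction potential and acts as the cathode, so E°_cell = -0.40 − (-0.76) = 0.36 V.
Balancing electrons gives n = 2; the reaction quotient is Q = [Zn²⁺]/[Cd²⁺] = 113.
E = E° − (RT/nF) ln Q = 0.36 − (8.314×343)/(2×96485) × (4.724) = 0.360 − 0.070 = 0.290 V.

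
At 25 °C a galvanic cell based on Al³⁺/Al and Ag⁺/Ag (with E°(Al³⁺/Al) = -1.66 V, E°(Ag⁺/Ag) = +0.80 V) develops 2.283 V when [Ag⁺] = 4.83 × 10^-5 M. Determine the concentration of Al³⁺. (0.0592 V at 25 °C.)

From the Nernst equation, log Q = n(E° − E)/0.0592 = 3(2.46 − 2.283)/0.0592 = 8.970, so Q = 9.32 × 10^8.
With Q = [Al³⁺]/[Ag⁺]^3 and the known concentrations, [Al³⁺] in the numerator gives [Al³⁺] = 1.1 × 10^-4 M.

1.1 × 10^-4 M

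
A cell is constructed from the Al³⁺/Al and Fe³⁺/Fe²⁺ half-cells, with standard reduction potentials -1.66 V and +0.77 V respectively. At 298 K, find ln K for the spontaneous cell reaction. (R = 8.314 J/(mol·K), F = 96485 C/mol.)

ln K = 283.9

E°_cell = +0.77 − (-1.66) = 2.43 V, with n = 3 electrons transferred.
At equilibrium E = 0, so the Nernst equation gives ln K = nFE°/RT = (3)(96485)(2.43)/((8.314)(298)) = 283.90.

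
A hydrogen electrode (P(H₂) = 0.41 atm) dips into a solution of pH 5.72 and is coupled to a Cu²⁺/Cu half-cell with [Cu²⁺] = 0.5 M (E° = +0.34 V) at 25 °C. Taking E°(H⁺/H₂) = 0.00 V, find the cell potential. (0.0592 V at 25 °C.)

0.66 V

The Cu²⁺/Cu couple is the cathode, so E°_cell = 0.34 V; n = 2.
[H⁺] = 10^(−5.72) = 1.9 × 10^-6 M, and Q = [H⁺]^2 / ([Cu²⁺]·P(H₂)) = 1.77 × 10^-11.
E = E° − (0.0592/2) log Q = 0.34 − (0.0592/2)(-10.752) = 0.658 V.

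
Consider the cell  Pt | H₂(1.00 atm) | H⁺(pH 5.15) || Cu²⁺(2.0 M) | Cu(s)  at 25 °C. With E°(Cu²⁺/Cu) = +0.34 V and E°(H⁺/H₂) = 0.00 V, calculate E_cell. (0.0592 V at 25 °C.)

0.65 V

The Cu²⁺/Cu couple is the cathode, so E°_cell = 0.34 V; n = 2.
[H⁺] = 10^(−5.15) = 7.1 × 10^-6 M, and Q = [H⁺]^2 / ([Cu²⁺]·P(H₂)) = 2.51 × 10^-11.
E = E° − (0.0592/2) log Q = 0.34 − (0.0592/2)(-10.601) = 0.654 V.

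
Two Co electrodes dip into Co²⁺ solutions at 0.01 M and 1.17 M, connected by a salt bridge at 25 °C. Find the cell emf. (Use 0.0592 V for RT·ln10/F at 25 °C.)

Both half-cells are Co²⁺/Co, so E°_cell = 0. The concentrated side is the cathode; the cell reaction moves Co²⁺ from high to low concentration with n = 2.
Q = [Co²⁺]_dilute/[Co²⁺]_conc = 0.01/1.17 = 0.00855.
E = 0 − (0.0592/2) log Q = −(0.0592/2)(-2.068) = 0.0612 V.

0.061 V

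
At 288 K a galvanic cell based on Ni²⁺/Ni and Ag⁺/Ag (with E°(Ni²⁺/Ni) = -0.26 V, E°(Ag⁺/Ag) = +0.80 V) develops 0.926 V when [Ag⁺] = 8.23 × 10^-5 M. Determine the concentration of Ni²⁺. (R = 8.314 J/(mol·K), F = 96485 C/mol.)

3.3 × 10^-4 M

From the Nernst equation, ln Q = nF(E° − E)/RT = 2×96485×(1.06 − 0.926)/(8.314×288) = 10.799, so Q = 4.9 × 10^4.
With Q = [Ni²⁺]/[Ag⁺]^2 and the known concentrations, [Ni²⁺] in the numerator gives [Ni²⁺] = 3.3 × 10^-4 M.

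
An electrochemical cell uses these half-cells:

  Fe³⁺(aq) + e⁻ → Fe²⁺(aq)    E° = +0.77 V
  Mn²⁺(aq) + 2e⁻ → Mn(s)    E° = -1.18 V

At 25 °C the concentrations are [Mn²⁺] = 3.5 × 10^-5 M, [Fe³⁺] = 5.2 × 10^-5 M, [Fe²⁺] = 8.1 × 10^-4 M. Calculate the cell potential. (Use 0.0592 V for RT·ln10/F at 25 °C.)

The Fe³⁺/Fe²⁺ couple has the higher reduction potential and acts as the cathode, so E°_cell = +0.77 − (-1.18) = 1.95 V.
Balancing electrons gives n = 2; the reaction quotient is Q = [Mn²⁺]·[Fe²⁺]^2/[Fe³⁺]^2 = 0.00849.
At 25 °C, E = E° − (0.0592/n) log Q = 1.95 − (0.0592/2)(-2.071) = 1.950 + 0.061 = 2.011 V.

2.01 V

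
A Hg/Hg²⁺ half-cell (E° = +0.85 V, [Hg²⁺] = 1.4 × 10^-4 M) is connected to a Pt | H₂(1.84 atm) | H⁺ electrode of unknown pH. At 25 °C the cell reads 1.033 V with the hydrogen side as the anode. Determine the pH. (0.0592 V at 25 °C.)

pH = 4.89

E°_cell = 0.85 V and n = 2.
log Q = n(E° − E)/0.0592 = 2×(0.85 − 1.033)/0.0592 = -6.182.
With Q = [H⁺]^2 / ([Hg²⁺]·P(H₂)), solving for [H⁺] gives log[H⁺] = -4.886, so pH = 4.89.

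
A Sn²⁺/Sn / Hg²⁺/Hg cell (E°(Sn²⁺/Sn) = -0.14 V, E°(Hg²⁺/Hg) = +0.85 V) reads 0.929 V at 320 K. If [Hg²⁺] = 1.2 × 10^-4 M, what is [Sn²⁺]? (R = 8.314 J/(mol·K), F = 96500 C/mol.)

0.01 M

From the Nernst equation, ln Q = nF(E° − E)/RT = 2×96500×(0.99 − 0.929)/(8.314×320) = 4.425, so Q = 83.5.
With Q = [Sn²⁺]/[Hg²⁺] and the known concentrations, [Sn²⁺] in the numerator gives [Sn²⁺] = 0.01 M.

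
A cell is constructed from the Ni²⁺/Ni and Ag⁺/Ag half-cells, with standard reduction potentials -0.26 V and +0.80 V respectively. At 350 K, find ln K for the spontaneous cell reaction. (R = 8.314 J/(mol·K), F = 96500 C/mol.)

E°_cell = +0.80 − (-0.26) = 1.06 V, with n = 2 electrons transferred.
At equilibrium E = 0, so the Nernst equation gives ln K = nFE°/RT = (2)(96500)(1.06)/((8.314)(350)) = 70.30.

ln K = 70.3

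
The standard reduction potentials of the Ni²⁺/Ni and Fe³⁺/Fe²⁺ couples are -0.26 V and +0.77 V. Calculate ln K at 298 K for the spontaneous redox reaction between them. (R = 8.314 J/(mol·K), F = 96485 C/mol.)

ln K = 80.2

E°_cell = +0.77 − (-0.26) = 1.03 V, with n = 2 electrons transferred.
At equilibrium E = 0, so the Nernst equation gives ln K = nFE°/RT = (2)(96485)(1.03)/((8.314)(298)) = 80.22.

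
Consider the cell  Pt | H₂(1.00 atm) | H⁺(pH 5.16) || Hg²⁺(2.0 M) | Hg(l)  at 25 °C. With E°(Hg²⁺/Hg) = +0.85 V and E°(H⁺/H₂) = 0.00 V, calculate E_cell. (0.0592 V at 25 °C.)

1.16 V

The Hg²⁺/Hg couple is the cathode, so E°_cell = 0.85 V; n = 2.
[H⁺] = 10^(−5.16) = 6.9 × 10^-6 M, and Q = [H⁺]^2 / ([Hg²⁺]·P(H₂)) = 2.39 × 10^-11.
E = E° − (0.0592/2) log Q = 0.85 − (0.0592/2)(-10.621) = 1.164 V.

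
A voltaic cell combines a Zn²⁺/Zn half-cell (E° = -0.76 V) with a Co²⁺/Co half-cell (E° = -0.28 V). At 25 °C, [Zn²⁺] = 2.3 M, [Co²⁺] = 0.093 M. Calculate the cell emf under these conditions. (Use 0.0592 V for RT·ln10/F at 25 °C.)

The Co²⁺/Co couple has the higher reduction potential and acts as the cathode, so E°_cell = -0.28 − (-0.76) = 0.48 V.
Balancing electrons gives n = 2; the reaction quotient is Q = [Zn²⁺]/[Co²⁺] = 24.7.
At 25 °C, E = E° − (0.0592/n) log Q = 0.48 − (0.0592/2)(1.393) = 0.480 − 0.041 = 0.439 V.

0.439 V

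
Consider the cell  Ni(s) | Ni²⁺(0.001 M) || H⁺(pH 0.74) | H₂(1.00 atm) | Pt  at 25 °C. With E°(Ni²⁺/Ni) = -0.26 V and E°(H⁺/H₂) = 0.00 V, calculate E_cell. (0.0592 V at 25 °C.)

The hydrogen couple is the cathode, so E°_cell = 0.26 V; n = 2.
[H⁺] = 10^(−0.74) = 0.18 M, and Q = [Ni²⁺]·P(H₂) / [H⁺]^2 = 0.0302.
E = E° − (0.0592/2) log Q = 0.26 − (0.0592/2)(-1.520) = 0.305 V.

0.30 V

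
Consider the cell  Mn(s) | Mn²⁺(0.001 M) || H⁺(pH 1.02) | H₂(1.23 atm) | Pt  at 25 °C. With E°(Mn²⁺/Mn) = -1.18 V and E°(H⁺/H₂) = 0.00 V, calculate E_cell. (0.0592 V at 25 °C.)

The hydrogen couple is the cathode, so E°_cell = 1.18 V; n = 2.
[H⁺] = 10^(−1.02) = 0.095 M, and Q = [Mn²⁺]·P(H₂) / [H⁺]^2 = 0.135.
E = E° − (0.0592/2) log Q = 1.18 − (0.0592/2)(-0.870) = 1.206 V.

1.21 V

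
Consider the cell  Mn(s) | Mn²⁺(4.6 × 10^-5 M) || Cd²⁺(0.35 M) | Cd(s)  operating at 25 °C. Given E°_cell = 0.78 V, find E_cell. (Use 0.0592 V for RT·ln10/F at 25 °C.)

0.895 V

Balancing electrons gives n = 2; the reaction quotient is Q = [Mn²⁺]/[Cd²⁺] = 1.31 × 10^-4.
At 25 °C, E = E° − (0.0592/n) log Q = 0.78 − (0.0592/2)(-3.881) = 0.780 + 0.115 = 0.895 V.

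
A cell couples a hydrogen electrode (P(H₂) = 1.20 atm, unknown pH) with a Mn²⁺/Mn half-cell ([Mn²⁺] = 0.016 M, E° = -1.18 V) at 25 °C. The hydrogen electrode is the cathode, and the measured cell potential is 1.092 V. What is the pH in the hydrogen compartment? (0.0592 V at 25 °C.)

pH = 2.34

E°_cell = 1.18 V and n = 2.
log Q = n(E° − E)/0.0592 = 2×(1.18 − 1.092)/0.0592 = 2.973.
With Q = [Mn²⁺]·P(H₂) / [H⁺]^2, solving for [H⁺] gives log[H⁺] = -2.345, so pH = 2.34.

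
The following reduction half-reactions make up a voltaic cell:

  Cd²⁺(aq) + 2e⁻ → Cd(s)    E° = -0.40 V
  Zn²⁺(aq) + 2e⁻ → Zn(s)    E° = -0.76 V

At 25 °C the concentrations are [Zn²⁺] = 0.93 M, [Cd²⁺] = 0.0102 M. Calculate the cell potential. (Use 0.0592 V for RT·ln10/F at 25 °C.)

0.302 V

The Cd²⁺/Cd couple has the higher reduction potential and acts as the cathode, so E°_cell = -0.40 − (-0.76) = 0.36 V.
Balancing electrons gives n = 2; the reaction quotient is Q = [Zn²⁺]/[Cd²⁺] = 91.2.
At 25 °C, E = E° − (0.0592/n) log Q = 0.36 − (0.0592/2)(1.960) = 0.360 − 0.058 = 0.302 V.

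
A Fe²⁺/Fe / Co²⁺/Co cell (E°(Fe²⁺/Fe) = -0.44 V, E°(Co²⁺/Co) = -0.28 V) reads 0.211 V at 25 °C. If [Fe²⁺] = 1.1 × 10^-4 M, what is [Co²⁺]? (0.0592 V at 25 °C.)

0.0058 M

From the Nernst equation, log Q = n(E° − E)/0.0592 = 2(0.16 − 0.211)/0.0592 = -1.723, so Q = 0.0189.
With Q = [Fe²⁺]/[Co²⁺] and the known concentrations, [Co²⁺] in the denominator gives [Co²⁺] = 0.0058 M.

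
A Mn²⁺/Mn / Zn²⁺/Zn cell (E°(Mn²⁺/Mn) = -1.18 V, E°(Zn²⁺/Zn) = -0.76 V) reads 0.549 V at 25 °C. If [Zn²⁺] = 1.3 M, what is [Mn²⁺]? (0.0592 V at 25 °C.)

5.7 × 10^-5 M

From the Nernst equation, log Q = n(E° − E)/0.0592 = 2(0.42 − 0.549)/0.0592 = -4.358, so Q = 4.38 × 10^-5.
With Q = [Mn²⁺]/[Zn²⁺] and the known concentrations, [Mn²⁺] in the numerator gives [Mn²⁺] = 5.7 × 10^-5 M.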